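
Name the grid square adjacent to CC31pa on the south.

Latitude subsquare a = 0; −1 → -1, wraps to 23 = x, carry into square.
Latitude square 1; −1 → 0.
The longitude characters are unchanged.

CC30px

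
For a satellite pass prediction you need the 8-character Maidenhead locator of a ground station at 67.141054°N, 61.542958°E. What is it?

Shift to the Maidenhead origin (180°W, 90°S): lon 241.54296, lat 157.14105.
Field: 241.54296/20 → 12 → M, 157.14105/10 → 15 → P; chars MP.
Square: 1.54296/2 → 0, 7.14105/1 → 7; chars 07.
Subsquare: 1.54296/0.0833333 → 18 → s, 0.14105/0.0416667 → 3 → d; chars sd.
Extended square: 0.04296/0.00833333 → 5, 0.01605/0.00416667 → 3; chars 53.

MP07sd53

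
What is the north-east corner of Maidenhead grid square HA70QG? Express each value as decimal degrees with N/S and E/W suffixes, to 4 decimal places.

Field H=7, A=0: +7·20° lon, +0·10° lat → SW at lon -40°, lat -90°.
Square 7, 0: +7·2° lon, +0·1° lat → SW at lon -26°, lat -90°.
Subsquare q=16, g=6: +16·0.0833333° lon, +6·0.0416667° lat → SW at lon -24.6667°, lat -89.75°.
Cell spans 0.0833333° lon × 0.0416667° lat. NE corner is SW corner plus one full cell.
latitude 89.7083° S, longitude 24.5833° W.

89.7083° S, 24.5833° W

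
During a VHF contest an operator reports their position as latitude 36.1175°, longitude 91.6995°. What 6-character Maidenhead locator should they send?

Shift to the Maidenhead origin (180°W, 90°S): lon 271.6995, lat 126.1175.
Field: 271.6995/20 → 13 → N, 126.1175/10 → 12 → M; chars NM.
Square: 11.6995/2 → 5, 6.1175/1 → 6; chars 56.
Subsquare: 1.6995/0.0833333 → 20 → u, 0.1175/0.0416667 → 2 → c; chars uc.

NM56uc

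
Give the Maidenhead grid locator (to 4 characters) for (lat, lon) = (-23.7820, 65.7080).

Shift to the Maidenhead origin (180°W, 90°S): lon 245.71, lat 66.22.
Field: lon ⌊245.71/20⌋ = 12 → M; lat ⌊66.22/10⌋ = 6 → G.
Square: lon ⌊5.71/2⌋ = 2; lat ⌊6.22/1⌋ = 6.

MG26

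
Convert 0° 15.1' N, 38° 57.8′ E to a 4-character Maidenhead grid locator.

KJ90

Shift to the Maidenhead origin (180°W, 90°S): lon 218.96, lat 90.25.
Field (20°×10°, letters A–R): lon ⌊218.96/20⌋ = 10 → K; lat ⌊90.25/10⌋ = 9 → J.
Square (2°×1°, digits 0–9): lon ⌊18.96/2⌋ = 9; lat ⌊0.25/1⌋ = 0.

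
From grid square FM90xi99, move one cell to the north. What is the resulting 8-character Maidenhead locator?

Latitude extended square 9; +1 → 10, wraps to 0, carry into subsquare.
Latitude subsquare i = 8; +1 → 9 = j.
The longitude characters are unchanged.

FM90xj90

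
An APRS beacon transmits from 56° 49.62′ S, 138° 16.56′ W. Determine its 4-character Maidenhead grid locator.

Shift to the Maidenhead origin (180°W, 90°S): lon 41.72, lat 33.17.
Field: lon ⌊41.72/20⌋ = 2 → C; lat ⌊33.17/10⌋ = 3 → D.
Square: lon ⌊1.72/2⌋ = 0; lat ⌊3.17/1⌋ = 3.

CD03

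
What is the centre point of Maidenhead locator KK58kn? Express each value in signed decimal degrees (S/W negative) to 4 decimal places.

18.5625, 30.8750

Field K=10, K=10: +10·20° lon, +10·10° lat → SW at lon 20°, lat 10°.
Square 5, 8: +5·2° lon, +8·1° lat → SW at lon 30°, lat 18°.
Subsquare k=10, n=13: +10·0.0833333° lon, +13·0.0416667° lat → SW at lon 30.8333°, lat 18.5417°.
Cell spans 0.0833333° lon × 0.0416667° lat. Centre is SW corner plus half of each.
latitude 18.5625, longitude 30.8750.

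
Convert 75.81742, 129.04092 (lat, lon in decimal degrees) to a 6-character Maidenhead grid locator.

PQ45mt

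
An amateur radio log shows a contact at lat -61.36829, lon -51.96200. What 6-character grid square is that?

Offset from 180°W / 90°S: lon 128.0380°, lat 28.6317°.
Field (20°×10°, letters A–R): lon ⌊128.0380/20⌋ = 6 → G; lat ⌊28.6317/10⌋ = 2 → C.
Square (2°×1°, digits 0–9): lon ⌊8.0380/2⌋ = 4; lat ⌊8.6317/1⌋ = 8.
Subsquare (5′×2.5′, letters a–x): lon ⌊0.0380/0.0833333⌋ = 0 → a; lat ⌊0.6317/0.0416667⌋ = 15 → p.

GC48ap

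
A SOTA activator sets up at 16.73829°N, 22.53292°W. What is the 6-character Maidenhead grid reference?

Offset from 180°W / 90°S: lon 157.4671°, lat 106.7383°.
Field (20°×10°, letters A–R): lon ⌊157.4671/20⌋ = 7 → H; lat ⌊106.7383/10⌋ = 10 → K.
Square (2°×1°, digits 0–9): lon ⌊17.4671/2⌋ = 8; lat ⌊6.7383/1⌋ = 6.
Subsquare (5′×2.5′, letters a–x): lon ⌊1.4671/0.0833333⌋ = 17 → r; lat ⌊0.7383/0.0416667⌋ = 17 → r.

HK86rr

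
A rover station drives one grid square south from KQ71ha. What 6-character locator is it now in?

KQ70hx

Latitude subsquare a = 0; −1 → -1, wraps to 23 = x, carry into square.
Latitude square 1; −1 → 0.
The longitude characters are unchanged.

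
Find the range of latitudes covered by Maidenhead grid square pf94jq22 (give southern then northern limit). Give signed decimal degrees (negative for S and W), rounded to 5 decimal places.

-35.32500, -35.32083

Field P=15, F=5: +15·20° lon, +5·10° lat → SW at lon 120°, lat -40°.
Square 9, 4: +9·2° lon, +4·1° lat → SW at lon 138°, lat -36°.
Subsquare j=9, q=16: +9·0.0833333° lon, +16·0.0416667° lat → SW at lon 138.75°, lat -35.3333°.
Extended square 2, 2: +2·0.00833333° lon, +2·0.00416667° lat → SW at lon 138.767°, lat -35.325°.
Cell spans 0.00833333° lon × 0.00416667° lat.
south -35.32500, north -35.32083.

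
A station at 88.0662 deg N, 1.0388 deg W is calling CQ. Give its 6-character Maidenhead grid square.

Add 180° to longitude and 90° to latitude: 178.9612, 178.0662.
Field: 178.9612/20 → 8 → I, 178.0662/10 → 17 → R; chars IR.
Square: 18.9612/2 → 9, 8.0662/1 → 8; chars 98.
Subsquare: 0.9612/0.0833333 → 11 → l, 0.0662/0.0416667 → 1 → b; chars lb.

IR98lb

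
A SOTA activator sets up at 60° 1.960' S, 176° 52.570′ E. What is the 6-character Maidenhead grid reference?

Shift to the Maidenhead origin (180°W, 90°S): lon 356.8762, lat 29.9673.
Field: lon ⌊356.8762/20⌋ = 17 → R; lat ⌊29.9673/10⌋ = 2 → C.
Square: lon ⌊16.8762/2⌋ = 8; lat ⌊9.9673/1⌋ = 9.
Subsquare: lon ⌊0.8762/0.0833333⌋ = 10 → k; lat ⌊0.9673/0.0416667⌋ = 23 → x.

RC89kx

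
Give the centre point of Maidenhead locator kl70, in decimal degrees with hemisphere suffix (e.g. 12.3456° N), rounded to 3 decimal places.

20.500° N, 35.000° E

Field K=10, L=11: +10·20° lon, +11·10° lat → SW at lon 20°, lat 20°.
Square 7, 0: +7·2° lon, +0·1° lat → SW at lon 34°, lat 20°.
Cell spans 2° lon × 1° lat. Centre is SW corner plus half of each.
latitude 20.500° N, longitude 35.000° E.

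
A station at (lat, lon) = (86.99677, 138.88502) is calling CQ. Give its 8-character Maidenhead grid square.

Add 180° to longitude and 90° to latitude: 318.88502, 176.99677.
Field: lon ⌊318.88502/20⌋ = 15 → P; lat ⌊176.99677/10⌋ = 17 → R.
Square: lon ⌊18.88502/2⌋ = 9; lat ⌊6.99677/1⌋ = 6.
Subsquare: lon ⌊0.88502/0.0833333⌋ = 10 → k; lat ⌊0.99677/0.0416667⌋ = 23 → x.
Extended square: lon ⌊0.05169/0.00833333⌋ = 6; lat ⌊0.03844/0.00416667⌋ = 9.

PR96kx69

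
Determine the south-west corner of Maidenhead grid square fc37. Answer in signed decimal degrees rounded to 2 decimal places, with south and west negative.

-63.00, -74.00

Field F=5, C=2: +5·20° lon, +2·10° lat → SW at lon -80°, lat -70°.
Square 3, 7: +3·2° lon, +7·1° lat → SW at lon -74°, lat -63°.
latitude -63.00, longitude -74.00.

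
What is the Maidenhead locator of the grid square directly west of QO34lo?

QO34ko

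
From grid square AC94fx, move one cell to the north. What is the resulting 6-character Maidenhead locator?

Latitude subsquare x = 23; +1 → 24, wraps to 0 = a, carry into square.
Latitude square 4; +1 → 5.
The longitude characters are unchanged.

AC95fa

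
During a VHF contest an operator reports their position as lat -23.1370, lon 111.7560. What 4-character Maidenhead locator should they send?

Shift to the Maidenhead origin (180°W, 90°S): lon 291.76, lat 66.86.
Field: 291.76/20 → 14 → O, 66.86/10 → 6 → G; chars OG.
Square: 11.76/2 → 5, 6.86/1 → 6; chars 56.

OG56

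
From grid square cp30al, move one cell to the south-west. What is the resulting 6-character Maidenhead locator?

CP20xk

Longitude subsquare a = 0; −1 → -1, wraps to 23 = x, carry into square.
Longitude square 3; −1 → 2.
Latitude subsquare l = 11; −1 → 10 = k.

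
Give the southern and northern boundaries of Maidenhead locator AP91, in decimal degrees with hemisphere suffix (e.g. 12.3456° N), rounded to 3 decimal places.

61.000° N, 62.000° N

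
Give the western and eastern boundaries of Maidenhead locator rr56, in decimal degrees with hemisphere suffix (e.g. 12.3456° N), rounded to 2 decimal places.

170.00° E, 172.00° E

Field R=17, R=17: +17·20° lon, +17·10° lat → SW at lon 160°, lat 80°.
Square 5, 6: +5·2° lon, +6·1° lat → SW at lon 170°, lat 86°.
Cell spans 2° lon × 1° lat.
west 170.00° E, east 172.00° E.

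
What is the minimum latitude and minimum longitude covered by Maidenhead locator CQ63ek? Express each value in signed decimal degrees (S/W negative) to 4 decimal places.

73.4167, -127.6667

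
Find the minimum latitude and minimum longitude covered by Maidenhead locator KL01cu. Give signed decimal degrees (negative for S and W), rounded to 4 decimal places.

Field K=10, L=11: +10·20° lon, +11·10° lat → SW at lon 20°, lat 20°.
Square 0, 1: +0·2° lon, +1·1° lat → SW at lon 20°, lat 21°.
Subsquare c=2, u=20: +2·0.0833333° lon, +20·0.0416667° lat → SW at lon 20.1667°, lat 21.8333°.
latitude 21.8333, longitude 20.1667.

21.8333, 20.1667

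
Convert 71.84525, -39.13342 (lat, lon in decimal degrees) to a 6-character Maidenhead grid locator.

Offset from 180°W / 90°S: lon 140.8666°, lat 161.8452°.
Field: lon ⌊140.8666/20⌋ = 7 → H; lat ⌊161.8452/10⌋ = 16 → Q.
Square: lon ⌊0.8666/2⌋ = 0; lat ⌊1.8452/1⌋ = 1.
Subsquare: lon ⌊0.8666/0.0833333⌋ = 10 → k; lat ⌊0.8452/0.0416667⌋ = 20 → u.

HQ01ku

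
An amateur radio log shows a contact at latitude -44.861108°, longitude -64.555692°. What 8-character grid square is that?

Add 180° to longitude and 90° to latitude: 115.44431, 45.13889.
Field (20°×10°, letters A–R): lon ⌊115.44431/20⌋ = 5 → F; lat ⌊45.13889/10⌋ = 4 → E.
Square (2°×1°, digits 0–9): lon ⌊15.44431/2⌋ = 7; lat ⌊5.13889/1⌋ = 5.
Subsquare (5′×2.5′, letters a–x): lon ⌊1.44431/0.0833333⌋ = 17 → r; lat ⌊0.13889/0.0416667⌋ = 3 → d.
Extended square (30″×15″, digits 0–9): lon ⌊0.02764/0.00833333⌋ = 3; lat ⌊0.01389/0.00416667⌋ = 3.

FE75rd33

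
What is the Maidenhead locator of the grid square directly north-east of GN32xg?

GN42ah

Longitude subsquare x = 23; +1 → 24, wraps to 0 = a, carry into square.
Longitude square 3; +1 → 4.
Latitude subsquare g = 6; +1 → 7 = h.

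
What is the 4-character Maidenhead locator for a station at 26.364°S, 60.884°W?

Shift to the Maidenhead origin (180°W, 90°S): lon 119.12, lat 63.64.
Field: lon ⌊119.12/20⌋ = 5 → F; lat ⌊63.64/10⌋ = 6 → G.
Square: lon ⌊19.12/2⌋ = 9; lat ⌊3.64/1⌋ = 3.

FG93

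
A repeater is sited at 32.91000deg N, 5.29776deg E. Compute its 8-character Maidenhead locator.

Offset from 180°W / 90°S: lon 185.29776°, lat 122.91000°.
Field: lon ⌊185.29776/20⌋ = 9 → J; lat ⌊122.91000/10⌋ = 12 → M.
Square: lon ⌊5.29776/2⌋ = 2; lat ⌊2.91000/1⌋ = 2.
Subsquare: lon ⌊1.29776/0.0833333⌋ = 15 → p; lat ⌊0.91000/0.0416667⌋ = 21 → v.
Extended square: lon ⌊0.04776/0.00833333⌋ = 5; lat ⌊0.03500/0.00416667⌋ = 8.

JM22pv58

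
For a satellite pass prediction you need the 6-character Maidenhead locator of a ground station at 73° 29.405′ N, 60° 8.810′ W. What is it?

FQ93wl

Add 180° to longitude and 90° to latitude: 119.8532, 163.4901.
Field: lon ⌊119.8532/20⌋ = 5 → F; lat ⌊163.4901/10⌋ = 16 → Q.
Square: lon ⌊19.8532/2⌋ = 9; lat ⌊3.4901/1⌋ = 3.
Subsquare: lon ⌊1.8532/0.0833333⌋ = 22 → w; lat ⌊0.4901/0.0416667⌋ = 11 → l.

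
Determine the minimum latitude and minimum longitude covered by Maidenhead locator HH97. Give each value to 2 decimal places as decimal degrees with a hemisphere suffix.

Field H=7, H=7: +7·20° lon, +7·10° lat → SW at lon -40°, lat -20°.
Square 9, 7: +9·2° lon, +7·1° lat → SW at lon -22°, lat -13°.
latitude 13.00° S, longitude 22.00° W.

13.00° S, 22.00° W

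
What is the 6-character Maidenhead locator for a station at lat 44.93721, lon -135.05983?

CN24lw

Add 180° to longitude and 90° to latitude: 44.9402, 134.9372.
Field (20°×10°, letters A–R): 44.9402/20 → 2 → C, 134.9372/10 → 13 → N; chars CN.
Square (2°×1°, digits 0–9): 4.9402/2 → 2, 4.9372/1 → 4; chars 24.
Subsquare (5′×2.5′, letters a–x): 0.9402/0.0833333 → 11 → l, 0.9372/0.0416667 → 22 → w; chars lw.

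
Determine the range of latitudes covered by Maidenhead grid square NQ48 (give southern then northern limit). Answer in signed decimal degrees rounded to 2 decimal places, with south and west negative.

78.00, 79.00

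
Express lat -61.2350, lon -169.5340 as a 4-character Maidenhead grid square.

AC58

Add 180° to longitude and 90° to latitude: 10.47, 28.77.
Field: 10.47/20 → 0 → A, 28.77/10 → 2 → C; chars AC.
Square: 10.47/2 → 5, 8.77/1 → 8; chars 58.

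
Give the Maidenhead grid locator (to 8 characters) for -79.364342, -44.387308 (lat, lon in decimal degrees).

Add 180° to longitude and 90° to latitude: 135.61269, 10.63566.
Field (20°×10°, letters A–R): 135.61269/20 → 6 → G, 10.63566/10 → 1 → B; chars GB.
Square (2°×1°, digits 0–9): 15.61269/2 → 7, 0.63566/1 → 0; chars 70.
Subsquare (5′×2.5′, letters a–x): 1.61269/0.0833333 → 19 → t, 0.63566/0.0416667 → 15 → p; chars tp.
Extended square (30″×15″, digits 0–9): 0.02936/0.00833333 → 3, 0.01066/0.00416667 → 2; chars 32.

GB70tp32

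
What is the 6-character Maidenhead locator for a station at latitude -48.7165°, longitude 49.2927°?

LE41pg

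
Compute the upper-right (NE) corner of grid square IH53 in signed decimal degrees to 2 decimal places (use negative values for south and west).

-16.00, -8.00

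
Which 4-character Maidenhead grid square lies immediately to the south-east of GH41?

Longitude square 4; +1 → 5.
Latitude square 1; −1 → 0.

GH50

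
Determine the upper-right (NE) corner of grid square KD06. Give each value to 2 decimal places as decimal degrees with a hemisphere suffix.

53.00° S, 22.00° E

Field K=10, D=3: +10·20° lon, +3·10° lat → SW at lon 20°, lat -60°.
Square 0, 6: +0·2° lon, +6·1° lat → SW at lon 20°, lat -54°.
Cell spans 2° lon × 1° lat. NE corner is SW corner plus one full cell.
latitude 53.00° S, longitude 22.00° E.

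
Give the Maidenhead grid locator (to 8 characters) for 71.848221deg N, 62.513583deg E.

Shift to the Maidenhead origin (180°W, 90°S): lon 242.51358, lat 161.84822.
Field: lon ⌊242.51358/20⌋ = 12 → M; lat ⌊161.84822/10⌋ = 16 → Q.
Square: lon ⌊2.51358/2⌋ = 1; lat ⌊1.84822/1⌋ = 1.
Subsquare: lon ⌊0.51358/0.0833333⌋ = 6 → g; lat ⌊0.84822/0.0416667⌋ = 20 → u.
Extended square: lon ⌊0.01358/0.00833333⌋ = 1; lat ⌊0.01489/0.00416667⌋ = 3.

MQ11gu13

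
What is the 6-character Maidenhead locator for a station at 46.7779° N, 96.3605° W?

Shift to the Maidenhead origin (180°W, 90°S): lon 83.6395, lat 136.7779.
Field: lon ⌊83.6395/20⌋ = 4 → E; lat ⌊136.7779/10⌋ = 13 → N.
Square: lon ⌊3.6395/2⌋ = 1; lat ⌊6.7779/1⌋ = 6.
Subsquare: lon ⌊1.6395/0.0833333⌋ = 19 → t; lat ⌊0.7779/0.0416667⌋ = 18 → s.

EN16ts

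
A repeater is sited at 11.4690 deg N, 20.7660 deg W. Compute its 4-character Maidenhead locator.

HK91

Shift to the Maidenhead origin (180°W, 90°S): lon 159.23, lat 101.47.
Field: lon ⌊159.23/20⌋ = 7 → H; lat ⌊101.47/10⌋ = 10 → K.
Square: lon ⌊19.23/2⌋ = 9; lat ⌊1.47/1⌋ = 1.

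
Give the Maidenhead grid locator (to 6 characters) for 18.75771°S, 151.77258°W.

Offset from 180°W / 90°S: lon 28.2274°, lat 71.2423°.
Field: 28.2274/20 → 1 → B, 71.2423/10 → 7 → H; chars BH.
Square: 8.2274/2 → 4, 1.2423/1 → 1; chars 41.
Subsquare: 0.2274/0.0833333 → 2 → c, 0.2423/0.0416667 → 5 → f; chars cf.

BH41cf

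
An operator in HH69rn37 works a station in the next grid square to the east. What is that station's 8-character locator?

HH69rn47

Longitude extended square 3; +1 → 4.
The latitude characters are unchanged.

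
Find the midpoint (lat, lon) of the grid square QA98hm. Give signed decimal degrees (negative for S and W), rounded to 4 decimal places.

-81.4792, 158.6250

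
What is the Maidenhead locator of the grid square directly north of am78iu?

Latitude subsquare u = 20; +1 → 21 = v.
The longitude characters are unchanged.

AM78iv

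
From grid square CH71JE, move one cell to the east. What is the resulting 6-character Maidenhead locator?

CH71ke

Longitude subsquare j = 9; +1 → 10 = k.
The latitude characters are unchanged.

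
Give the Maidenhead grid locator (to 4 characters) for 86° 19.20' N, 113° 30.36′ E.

Offset from 180°W / 90°S: lon 293.51°, lat 176.32°.
Field (20°×10°, letters A–R): lon ⌊293.51/20⌋ = 14 → O; lat ⌊176.32/10⌋ = 17 → R.
Square (2°×1°, digits 0–9): lon ⌊13.51/2⌋ = 6; lat ⌊6.32/1⌋ = 6.

OR66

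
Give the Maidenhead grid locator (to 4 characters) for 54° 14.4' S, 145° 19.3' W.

BD75

Offset from 180°W / 90°S: lon 34.68°, lat 35.76°.
Field: lon ⌊34.68/20⌋ = 1 → B; lat ⌊35.76/10⌋ = 3 → D.
Square: lon ⌊14.68/2⌋ = 7; lat ⌊5.76/1⌋ = 5.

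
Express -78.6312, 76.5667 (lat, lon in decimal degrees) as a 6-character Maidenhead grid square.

Add 180° to longitude and 90° to latitude: 256.5667, 11.3688.
Field (20°×10°, letters A–R): 256.5667/20 → 12 → M, 11.3688/10 → 1 → B; chars MB.
Square (2°×1°, digits 0–9): 16.5667/2 → 8, 1.3688/1 → 1; chars 81.
Subsquare (5′×2.5′, letters a–x): 0.5667/0.0833333 → 6 → g, 0.3688/0.0416667 → 8 → i; chars gi.

MB81gi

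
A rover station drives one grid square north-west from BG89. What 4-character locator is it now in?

BH70

Longitude square 8; −1 → 7.
Latitude square 9; +1 → 10, wraps to 0, carry into field.
Latitude field G = 6; +1 → 7 = H.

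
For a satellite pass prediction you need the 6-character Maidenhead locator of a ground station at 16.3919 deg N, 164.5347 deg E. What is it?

Shift to the Maidenhead origin (180°W, 90°S): lon 344.5347, lat 106.3919.
Field: lon ⌊344.5347/20⌋ = 17 → R; lat ⌊106.3919/10⌋ = 10 → K.
Square: lon ⌊4.5347/2⌋ = 2; lat ⌊6.3919/1⌋ = 6.
Subsquare: lon ⌊0.5347/0.0833333⌋ = 6 → g; lat ⌊0.3919/0.0416667⌋ = 9 → j.

RK26gj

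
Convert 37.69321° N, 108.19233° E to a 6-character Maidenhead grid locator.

OM47cq

Offset from 180°W / 90°S: lon 288.1923°, lat 127.6932°.
Field: lon ⌊288.1923/20⌋ = 14 → O; lat ⌊127.6932/10⌋ = 12 → M.
Square: lon ⌊8.1923/2⌋ = 4; lat ⌊7.6932/1⌋ = 7.
Subsquare: lon ⌊0.1923/0.0833333⌋ = 2 → c; lat ⌊0.6932/0.0416667⌋ = 16 → q.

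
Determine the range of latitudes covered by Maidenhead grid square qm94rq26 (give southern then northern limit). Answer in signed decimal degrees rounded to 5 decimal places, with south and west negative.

34.69167, 34.69583

Field Q=16, M=12: +16·20° lon, +12·10° lat → SW at lon 140°, lat 30°.
Square 9, 4: +9·2° lon, +4·1° lat → SW at lon 158°, lat 34°.
Subsquare r=17, q=16: +17·0.0833333° lon, +16·0.0416667° lat → SW at lon 159.417°, lat 34.6667°.
Extended square 2, 6: +2·0.00833333° lon, +6·0.00416667° lat → SW at lon 159.433°, lat 34.6917°.
Cell spans 0.00833333° lon × 0.00416667° lat.
south 34.69167, north 34.69583.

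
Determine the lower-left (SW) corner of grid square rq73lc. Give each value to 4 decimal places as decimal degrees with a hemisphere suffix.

73.0833° N, 174.9167° E

Field R=17, Q=16: +17·20° lon, +16·10° lat → SW at lon 160°, lat 70°.
Square 7, 3: +7·2° lon, +3·1° lat → SW at lon 174°, lat 73°.
Subsquare l=11, c=2: +11·0.0833333° lon, +2·0.0416667° lat → SW at lon 174.917°, lat 73.0833°.
latitude 73.0833° N, longitude 174.9167° E.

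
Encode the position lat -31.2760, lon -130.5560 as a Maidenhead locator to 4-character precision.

CF48

Shift to the Maidenhead origin (180°W, 90°S): lon 49.44, lat 58.72.
Field (20°×10°, letters A–R): 49.44/20 → 2 → C, 58.72/10 → 5 → F; chars CF.
Square (2°×1°, digits 0–9): 9.44/2 → 4, 8.72/1 → 8; chars 48.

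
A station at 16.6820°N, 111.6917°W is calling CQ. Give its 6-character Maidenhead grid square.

DK46dq

Shift to the Maidenhead origin (180°W, 90°S): lon 68.3083, lat 106.6820.
Field: lon ⌊68.3083/20⌋ = 3 → D; lat ⌊106.6820/10⌋ = 10 → K.
Square: lon ⌊8.3083/2⌋ = 4; lat ⌊6.6820/1⌋ = 6.
Subsquare: lon ⌊0.3083/0.0833333⌋ = 3 → d; lat ⌊0.6820/0.0416667⌋ = 16 → q.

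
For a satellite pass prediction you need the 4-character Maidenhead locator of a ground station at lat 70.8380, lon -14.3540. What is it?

IQ20

Shift to the Maidenhead origin (180°W, 90°S): lon 165.65, lat 160.84.
Field: 165.65/20 → 8 → I, 160.84/10 → 16 → Q; chars IQ.
Square: 5.65/2 → 2, 0.84/1 → 0; chars 20.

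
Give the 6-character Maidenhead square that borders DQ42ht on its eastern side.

DQ42it

Longitude subsquare h = 7; +1 → 8 = i.
The latitude characters are unchanged.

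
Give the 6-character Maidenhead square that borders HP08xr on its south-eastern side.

HP18aq

Longitude subsquare x = 23; +1 → 24, wraps to 0 = a, carry into square.
Longitude square 0; +1 → 1.
Latitude subsquare r = 17; −1 → 16 = q.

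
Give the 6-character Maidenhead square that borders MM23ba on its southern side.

MM22bx

Latitude subsquare a = 0; −1 → -1, wraps to 23 = x, carry into square.
Latitude square 3; −1 → 2.
The longitude characters are unchanged.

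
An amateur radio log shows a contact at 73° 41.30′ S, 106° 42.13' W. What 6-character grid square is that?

DB66ph

Shift to the Maidenhead origin (180°W, 90°S): lon 73.2978, lat 16.3117.
Field (20°×10°, letters A–R): 73.2978/20 → 3 → D, 16.3117/10 → 1 → B; chars DB.
Square (2°×1°, digits 0–9): 13.2978/2 → 6, 6.3117/1 → 6; chars 66.
Subsquare (5′×2.5′, letters a–x): 1.2978/0.0833333 → 15 → p, 0.3117/0.0416667 → 7 → h; chars ph.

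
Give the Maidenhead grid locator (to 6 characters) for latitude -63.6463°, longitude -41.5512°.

Shift to the Maidenhead origin (180°W, 90°S): lon 138.4488, lat 26.3537.
Field: 138.4488/20 → 6 → G, 26.3537/10 → 2 → C; chars GC.
Square: 18.4488/2 → 9, 6.3537/1 → 6; chars 96.
Subsquare: 0.4488/0.0833333 → 5 → f, 0.3537/0.0416667 → 8 → i; chars fi.

GC96fi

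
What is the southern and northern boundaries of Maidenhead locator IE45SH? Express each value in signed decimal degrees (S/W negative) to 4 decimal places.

-44.7083, -44.6667

Field I=8, E=4: +8·20° lon, +4·10° lat → SW at lon -20°, lat -50°.
Square 4, 5: +4·2° lon, +5·1° lat → SW at lon -12°, lat -45°.
Subsquare s=18, h=7: +18·0.0833333° lon, +7·0.0416667° lat → SW at lon -10.5°, lat -44.7083°.
Cell spans 0.0833333° lon × 0.0416667° lat.
south -44.7083, north -44.6667.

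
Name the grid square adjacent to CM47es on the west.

Longitude subsquare e = 4; −1 → 3 = d.
The latitude characters are unchanged.

CM47ds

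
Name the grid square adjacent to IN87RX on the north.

Latitude subsquare x = 23; +1 → 24, wraps to 0 = a, carry into square.
Latitude square 7; +1 → 8.
The longitude characters are unchanged.

IN88ra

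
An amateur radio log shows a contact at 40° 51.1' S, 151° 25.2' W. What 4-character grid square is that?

BE49

Shift to the Maidenhead origin (180°W, 90°S): lon 28.58, lat 49.15.
Field (20°×10°, letters A–R): lon ⌊28.58/20⌋ = 1 → B; lat ⌊49.15/10⌋ = 4 → E.
Square (2°×1°, digits 0–9): lon ⌊8.58/2⌋ = 4; lat ⌊9.15/1⌋ = 9.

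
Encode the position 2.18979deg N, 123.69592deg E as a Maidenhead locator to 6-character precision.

PJ12ue

Add 180° to longitude and 90° to latitude: 303.6959, 92.1898.
Field: 303.6959/20 → 15 → P, 92.1898/10 → 9 → J; chars PJ.
Square: 3.6959/2 → 1, 2.1898/1 → 2; chars 12.
Subsquare: 1.6959/0.0833333 → 20 → u, 0.1898/0.0416667 → 4 → e; chars ue.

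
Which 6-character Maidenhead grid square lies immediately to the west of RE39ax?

RE29xx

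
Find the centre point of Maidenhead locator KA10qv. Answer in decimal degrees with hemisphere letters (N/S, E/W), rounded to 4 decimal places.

Field K=10, A=0: +10·20° lon, +0·10° lat → SW at lon 20°, lat -90°.
Square 1, 0: +1·2° lon, +0·1° lat → SW at lon 22°, lat -90°.
Subsquare q=16, v=21: +16·0.0833333° lon, +21·0.0416667° lat → SW at lon 23.3333°, lat -89.125°.
Cell spans 0.0833333° lon × 0.0416667° lat. Centre is SW corner plus half of each.
latitude 89.1042° S, longitude 23.3750° E.

89.1042° S, 23.3750° E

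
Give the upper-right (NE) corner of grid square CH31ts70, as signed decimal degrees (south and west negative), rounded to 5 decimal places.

-18.24583, -132.35000

Field C=2, H=7: +2·20° lon, +7·10° lat → SW at lon -140°, lat -20°.
Square 3, 1: +3·2° lon, +1·1° lat → SW at lon -134°, lat -19°.
Subsquare t=19, s=18: +19·0.0833333° lon, +18·0.0416667° lat → SW at lon -132.417°, lat -18.25°.
Extended square 7, 0: +7·0.00833333° lon, +0·0.00416667° lat → SW at lon -132.358°, lat -18.25°.
Cell spans 0.00833333° lon × 0.00416667° lat. NE corner is SW corner plus one full cell.
latitude -18.24583, longitude -132.35000.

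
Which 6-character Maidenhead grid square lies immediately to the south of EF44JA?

EF43jx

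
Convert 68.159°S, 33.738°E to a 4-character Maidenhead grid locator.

Add 180° to longitude and 90° to latitude: 213.74, 21.84.
Field (20°×10°, letters A–R): 213.74/20 → 10 → K, 21.84/10 → 2 → C; chars KC.
Square (2°×1°, digits 0–9): 13.74/2 → 6, 1.84/1 → 1; chars 61.

KC61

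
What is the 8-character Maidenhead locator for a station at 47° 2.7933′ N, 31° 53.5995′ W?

HN47bb21

Offset from 180°W / 90°S: lon 148.10667°, lat 137.04656°.
Field: lon ⌊148.10667/20⌋ = 7 → H; lat ⌊137.04656/10⌋ = 13 → N.
Square: lon ⌊8.10667/2⌋ = 4; lat ⌊7.04656/1⌋ = 7.
Subsquare: lon ⌊0.10667/0.0833333⌋ = 1 → b; lat ⌊0.04656/0.0416667⌋ = 1 → b.
Extended square: lon ⌊0.02334/0.00833333⌋ = 2; lat ⌊0.00489/0.00416667⌋ = 1.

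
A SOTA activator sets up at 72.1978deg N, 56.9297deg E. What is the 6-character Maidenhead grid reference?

LQ82le

Add 180° to longitude and 90° to latitude: 236.9297, 162.1978.
Field: lon ⌊236.9297/20⌋ = 11 → L; lat ⌊162.1978/10⌋ = 16 → Q.
Square: lon ⌊16.9297/2⌋ = 8; lat ⌊2.1978/1⌋ = 2.
Subsquare: lon ⌊0.9297/0.0833333⌋ = 11 → l; lat ⌊0.1978/0.0416667⌋ = 4 → e.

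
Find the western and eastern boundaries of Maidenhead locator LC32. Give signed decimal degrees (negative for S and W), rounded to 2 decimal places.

Field L=11, C=2: +11·20° lon, +2·10° lat → SW at lon 40°, lat -70°.
Square 3, 2: +3·2° lon, +2·1° lat → SW at lon 46°, lat -68°.
Cell spans 2° lon × 1° lat.
west 46.00, east 48.00.

46.00, 48.00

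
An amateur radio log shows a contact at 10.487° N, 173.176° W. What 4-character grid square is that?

AK30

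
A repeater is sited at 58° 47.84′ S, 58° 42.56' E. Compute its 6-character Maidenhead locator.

Offset from 180°W / 90°S: lon 238.7093°, lat 31.2027°.
Field: 238.7093/20 → 11 → L, 31.2027/10 → 3 → D; chars LD.
Square: 18.7093/2 → 9, 1.2027/1 → 1; chars 91.
Subsquare: 0.7093/0.0833333 → 8 → i, 0.2027/0.0416667 → 4 → e; chars ie.

LD91ie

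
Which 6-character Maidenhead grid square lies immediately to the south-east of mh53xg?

MH63af

Longitude subsquare x = 23; +1 → 24, wraps to 0 = a, carry into square.
Longitude square 5; +1 → 6.
Latitude subsquare g = 6; −1 → 5 = f.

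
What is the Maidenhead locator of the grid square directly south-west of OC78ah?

Longitude subsquare a = 0; −1 → -1, wraps to 23 = x, carry into square.
Longitude square 7; −1 → 6.
Latitude subsquare h = 7; −1 → 6 = g.

OC68xg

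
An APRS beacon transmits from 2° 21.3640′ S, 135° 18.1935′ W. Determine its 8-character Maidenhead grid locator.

CI27ip34

Add 180° to longitude and 90° to latitude: 44.69678, 87.64393.
Field: lon ⌊44.69678/20⌋ = 2 → C; lat ⌊87.64393/10⌋ = 8 → I.
Square: lon ⌊4.69678/2⌋ = 2; lat ⌊7.64393/1⌋ = 7.
Subsquare: lon ⌊0.69678/0.0833333⌋ = 8 → i; lat ⌊0.64393/0.0416667⌋ = 15 → p.
Extended square: lon ⌊0.03011/0.00833333⌋ = 3; lat ⌊0.01893/0.00416667⌋ = 4.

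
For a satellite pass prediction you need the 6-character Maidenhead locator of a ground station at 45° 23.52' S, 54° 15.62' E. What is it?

LE74do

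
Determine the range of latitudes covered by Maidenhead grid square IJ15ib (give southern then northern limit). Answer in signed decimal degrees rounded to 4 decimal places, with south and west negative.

5.0417, 5.0833

Field I=8, J=9: +8·20° lon, +9·10° lat → SW at lon -20°, lat 0°.
Square 1, 5: +1·2° lon, +5·1° lat → SW at lon -18°, lat 5°.
Subsquare i=8, b=1: +8·0.0833333° lon, +1·0.0416667° lat → SW at lon -17.3333°, lat 5.04167°.
Cell spans 0.0833333° lon × 0.0416667° lat.
south 5.0417, north 5.0833.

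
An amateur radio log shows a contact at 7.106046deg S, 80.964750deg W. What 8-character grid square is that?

EI92mv44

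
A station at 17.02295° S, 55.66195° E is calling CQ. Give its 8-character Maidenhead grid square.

Add 180° to longitude and 90° to latitude: 235.66195, 72.97705.
Field: 235.66195/20 → 11 → L, 72.97705/10 → 7 → H; chars LH.
Square: 15.66195/2 → 7, 2.97705/1 → 2; chars 72.
Subsquare: 1.66195/0.0833333 → 19 → t, 0.97705/0.0416667 → 23 → x; chars tx.
Extended square: 0.07862/0.00833333 → 9, 0.01872/0.00416667 → 4; chars 94.

LH72tx94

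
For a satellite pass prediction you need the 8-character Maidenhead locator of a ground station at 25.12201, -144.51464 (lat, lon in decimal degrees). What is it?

BL75rc89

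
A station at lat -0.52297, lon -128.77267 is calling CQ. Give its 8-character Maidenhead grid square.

Offset from 180°W / 90°S: lon 51.22733°, lat 89.47703°.
Field: lon ⌊51.22733/20⌋ = 2 → C; lat ⌊89.47703/10⌋ = 8 → I.
Square: lon ⌊11.22733/2⌋ = 5; lat ⌊9.47703/1⌋ = 9.
Subsquare: lon ⌊1.22733/0.0833333⌋ = 14 → o; lat ⌊0.47703/0.0416667⌋ = 11 → l.
Extended square: lon ⌊0.06066/0.00833333⌋ = 7; lat ⌊0.01870/0.00416667⌋ = 4.

CI59ol74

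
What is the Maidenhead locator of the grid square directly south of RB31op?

Latitude subsquare p = 15; −1 → 14 = o.
The longitude characters are unchanged.

RB31oo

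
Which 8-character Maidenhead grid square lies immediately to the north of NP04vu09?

Latitude extended square 9; +1 → 10, wraps to 0, carry into subsquare.
Latitude subsquare u = 20; +1 → 21 = v.
The longitude characters are unchanged.

NP04vv00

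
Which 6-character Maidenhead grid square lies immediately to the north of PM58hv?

PM58hw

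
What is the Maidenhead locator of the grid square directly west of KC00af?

JC90xf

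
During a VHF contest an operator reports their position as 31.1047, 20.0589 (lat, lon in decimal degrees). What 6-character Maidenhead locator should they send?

KM01ac

Offset from 180°W / 90°S: lon 200.0589°, lat 121.1047°.
Field: 200.0589/20 → 10 → K, 121.1047/10 → 12 → M; chars KM.
Square: 0.0589/2 → 0, 1.1047/1 → 1; chars 01.
Subsquare: 0.0589/0.0833333 → 0 → a, 0.1047/0.0416667 → 2 → c; chars ac.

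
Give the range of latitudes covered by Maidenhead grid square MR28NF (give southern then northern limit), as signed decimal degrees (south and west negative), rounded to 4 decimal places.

88.2083, 88.2500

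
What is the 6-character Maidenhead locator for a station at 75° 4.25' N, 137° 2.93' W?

CQ15lb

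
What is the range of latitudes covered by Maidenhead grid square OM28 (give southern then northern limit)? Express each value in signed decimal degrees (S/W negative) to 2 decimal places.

38.00, 39.00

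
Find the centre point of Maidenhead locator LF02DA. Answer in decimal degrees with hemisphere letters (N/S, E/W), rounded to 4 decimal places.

Field L=11, F=5: +11·20° lon, +5·10° lat → SW at lon 40°, lat -40°.
Square 0, 2: +0·2° lon, +2·1° lat → SW at lon 40°, lat -38°.
Subsquare d=3, a=0: +3·0.0833333° lon, +0·0.0416667° lat → SW at lon 40.25°, lat -38°.
Cell spans 0.0833333° lon × 0.0416667° lat. Centre is SW corner plus half of each.
latitude 37.9792° S, longitude 40.2917° E.

37.9792° S, 40.2917° E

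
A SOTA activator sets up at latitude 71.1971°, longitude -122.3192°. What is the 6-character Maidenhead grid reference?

CQ81ue

Offset from 180°W / 90°S: lon 57.6808°, lat 161.1971°.
Field (20°×10°, letters A–R): 57.6808/20 → 2 → C, 161.1971/10 → 16 → Q; chars CQ.
Square (2°×1°, digits 0–9): 17.6808/2 → 8, 1.1971/1 → 1; chars 81.
Subsquare (5′×2.5′, letters a–x): 1.6808/0.0833333 → 20 → u, 0.1971/0.0416667 → 4 → e; chars ue.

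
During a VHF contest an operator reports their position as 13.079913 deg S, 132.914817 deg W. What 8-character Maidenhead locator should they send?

Offset from 180°W / 90°S: lon 47.08518°, lat 76.92009°.
Field: 47.08518/20 → 2 → C, 76.92009/10 → 7 → H; chars CH.
Square: 7.08518/2 → 3, 6.92009/1 → 6; chars 36.
Subsquare: 1.08518/0.0833333 → 13 → n, 0.92009/0.0416667 → 22 → w; chars nw.
Extended square: 0.00185/0.00833333 → 0, 0.00342/0.00416667 → 0; chars 00.

CH36nw00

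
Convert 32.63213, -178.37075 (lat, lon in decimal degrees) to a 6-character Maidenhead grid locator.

Shift to the Maidenhead origin (180°W, 90°S): lon 1.6293, lat 122.6321.
Field (20°×10°, letters A–R): lon ⌊1.6293/20⌋ = 0 → A; lat ⌊122.6321/10⌋ = 12 → M.
Square (2°×1°, digits 0–9): lon ⌊1.6293/2⌋ = 0; lat ⌊2.6321/1⌋ = 2.
Subsquare (5′×2.5′, letters a–x): lon ⌊1.6293/0.0833333⌋ = 19 → t; lat ⌊0.6321/0.0416667⌋ = 15 → p.

AM02tp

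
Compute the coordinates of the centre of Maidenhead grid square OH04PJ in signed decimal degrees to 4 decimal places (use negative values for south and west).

-15.6042, 101.2917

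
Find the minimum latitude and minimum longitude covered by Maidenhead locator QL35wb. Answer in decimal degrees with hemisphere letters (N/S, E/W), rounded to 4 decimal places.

25.0417° N, 147.8333° E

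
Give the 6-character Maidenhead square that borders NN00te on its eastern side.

NN00ue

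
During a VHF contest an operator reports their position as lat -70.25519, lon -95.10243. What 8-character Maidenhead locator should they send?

EB29kr78

Add 180° to longitude and 90° to latitude: 84.89757, 19.74481.
Field: lon ⌊84.89757/20⌋ = 4 → E; lat ⌊19.74481/10⌋ = 1 → B.
Square: lon ⌊4.89757/2⌋ = 2; lat ⌊9.74481/1⌋ = 9.
Subsquare: lon ⌊0.89757/0.0833333⌋ = 10 → k; lat ⌊0.74481/0.0416667⌋ = 17 → r.
Extended square: lon ⌊0.06424/0.00833333⌋ = 7; lat ⌊0.03648/0.00416667⌋ = 8.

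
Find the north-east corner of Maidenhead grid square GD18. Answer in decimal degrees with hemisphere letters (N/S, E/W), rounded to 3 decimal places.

51.000° S, 56.000° W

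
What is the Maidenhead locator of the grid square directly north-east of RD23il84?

RD23il95

Longitude extended square 8; +1 → 9.
Latitude extended square 4; +1 → 5.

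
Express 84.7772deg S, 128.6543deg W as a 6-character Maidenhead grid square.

CA55qf

Add 180° to longitude and 90° to latitude: 51.3457, 5.2228.
Field: lon ⌊51.3457/20⌋ = 2 → C; lat ⌊5.2228/10⌋ = 0 → A.
Square: lon ⌊11.3457/2⌋ = 5; lat ⌊5.2228/1⌋ = 5.
Subsquare: lon ⌊1.3457/0.0833333⌋ = 16 → q; lat ⌊0.2228/0.0416667⌋ = 5 → f.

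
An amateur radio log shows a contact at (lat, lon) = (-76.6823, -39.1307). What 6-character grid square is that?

HB03kh

Shift to the Maidenhead origin (180°W, 90°S): lon 140.8693, lat 13.3177.
Field: lon ⌊140.8693/20⌋ = 7 → H; lat ⌊13.3177/10⌋ = 1 → B.
Square: lon ⌊0.8693/2⌋ = 0; lat ⌊3.3177/1⌋ = 3.
Subsquare: lon ⌊0.8693/0.0833333⌋ = 10 → k; lat ⌊0.3177/0.0416667⌋ = 7 → h.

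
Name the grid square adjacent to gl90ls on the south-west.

Longitude subsquare l = 11; −1 → 10 = k.
Latitude subsquare s = 18; −1 → 17 = r.

GL90kr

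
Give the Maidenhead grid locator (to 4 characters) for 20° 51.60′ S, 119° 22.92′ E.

OG99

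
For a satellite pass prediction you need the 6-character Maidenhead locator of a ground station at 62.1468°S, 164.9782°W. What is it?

AC77mu

Shift to the Maidenhead origin (180°W, 90°S): lon 15.0218, lat 27.8532.
Field: 15.0218/20 → 0 → A, 27.8532/10 → 2 → C; chars AC.
Square: 15.0218/2 → 7, 7.8532/1 → 7; chars 77.
Subsquare: 1.0218/0.0833333 → 12 → m, 0.8532/0.0416667 → 20 → u; chars mu.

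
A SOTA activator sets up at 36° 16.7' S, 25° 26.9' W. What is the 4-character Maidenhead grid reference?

HF73

Shift to the Maidenhead origin (180°W, 90°S): lon 154.55, lat 53.72.
Field: lon ⌊154.55/20⌋ = 7 → H; lat ⌊53.72/10⌋ = 5 → F.
Square: lon ⌊14.55/2⌋ = 7; lat ⌊3.72/1⌋ = 3.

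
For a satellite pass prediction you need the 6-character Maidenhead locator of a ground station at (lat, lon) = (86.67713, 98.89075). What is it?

Add 180° to longitude and 90° to latitude: 278.8908, 176.6771.
Field: 278.8908/20 → 13 → N, 176.6771/10 → 17 → R; chars NR.
Square: 18.8908/2 → 9, 6.6771/1 → 6; chars 96.
Subsquare: 0.8908/0.0833333 → 10 → k, 0.6771/0.0416667 → 16 → q; chars kq.

NR96kq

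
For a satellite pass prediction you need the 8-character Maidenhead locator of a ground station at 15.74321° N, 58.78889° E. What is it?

Add 180° to longitude and 90° to latitude: 238.78889, 105.74321.
Field: 238.78889/20 → 11 → L, 105.74321/10 → 10 → K; chars LK.
Square: 18.78889/2 → 9, 5.74321/1 → 5; chars 95.
Subsquare: 0.78889/0.0833333 → 9 → j, 0.74321/0.0416667 → 17 → r; chars jr.
Extended square: 0.03889/0.00833333 → 4, 0.03488/0.00416667 → 8; chars 48.

LK95jr48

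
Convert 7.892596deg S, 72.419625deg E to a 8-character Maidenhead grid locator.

Shift to the Maidenhead origin (180°W, 90°S): lon 252.41962, lat 82.10740.
Field: 252.41962/20 → 12 → M, 82.10740/10 → 8 → I; chars MI.
Square: 12.41962/2 → 6, 2.10740/1 → 2; chars 62.
Subsquare: 0.41962/0.0833333 → 5 → f, 0.10740/0.0416667 → 2 → c; chars fc.
Extended square: 0.00296/0.00833333 → 0, 0.02407/0.00416667 → 5; chars 05.

MI62fc05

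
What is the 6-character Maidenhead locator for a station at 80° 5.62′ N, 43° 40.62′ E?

Offset from 180°W / 90°S: lon 223.6770°, lat 170.0937°.
Field: 223.6770/20 → 11 → L, 170.0937/10 → 17 → R; chars LR.
Square: 3.6770/2 → 1, 0.0937/1 → 0; chars 10.
Subsquare: 1.6770/0.0833333 → 20 → u, 0.0937/0.0416667 → 2 → c; chars uc.

LR10uc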